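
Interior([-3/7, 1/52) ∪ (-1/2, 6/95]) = (-1/2, 6/95)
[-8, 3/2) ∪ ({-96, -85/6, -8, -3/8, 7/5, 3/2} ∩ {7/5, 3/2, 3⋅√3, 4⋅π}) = [-8, 3/2]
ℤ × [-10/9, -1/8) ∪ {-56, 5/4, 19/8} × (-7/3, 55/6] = (ℤ × [-10/9, -1/8)) ∪ ({-56, 5/4, 19/8} × (-7/3, 55/6])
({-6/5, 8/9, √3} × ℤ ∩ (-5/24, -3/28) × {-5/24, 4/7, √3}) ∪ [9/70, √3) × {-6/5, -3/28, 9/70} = [9/70, √3) × {-6/5, -3/28, 9/70}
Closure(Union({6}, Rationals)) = Reals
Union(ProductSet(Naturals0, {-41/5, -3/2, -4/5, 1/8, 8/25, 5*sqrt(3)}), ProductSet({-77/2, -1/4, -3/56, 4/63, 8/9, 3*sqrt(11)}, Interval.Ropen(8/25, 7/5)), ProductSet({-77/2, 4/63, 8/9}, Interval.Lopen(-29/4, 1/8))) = Union(ProductSet({-77/2, 4/63, 8/9}, Interval.Lopen(-29/4, 1/8)), ProductSet({-77/2, -1/4, -3/56, 4/63, 8/9, 3*sqrt(11)}, Interval.Ropen(8/25, 7/5)), ProductSet(Naturals0, {-41/5, -3/2, -4/5, 1/8, 8/25, 5*sqrt(3)}))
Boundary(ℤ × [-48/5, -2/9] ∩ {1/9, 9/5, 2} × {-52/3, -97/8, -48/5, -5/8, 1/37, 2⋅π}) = {2} × {-48/5, -5/8}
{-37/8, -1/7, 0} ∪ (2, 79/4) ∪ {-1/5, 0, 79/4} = {-37/8, -1/5, -1/7, 0} ∪ (2, 79/4]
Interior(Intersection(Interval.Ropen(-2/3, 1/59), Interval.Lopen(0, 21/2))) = Interval.open(0, 1/59)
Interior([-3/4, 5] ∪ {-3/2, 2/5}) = (-3/4, 5)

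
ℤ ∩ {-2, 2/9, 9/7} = {-2}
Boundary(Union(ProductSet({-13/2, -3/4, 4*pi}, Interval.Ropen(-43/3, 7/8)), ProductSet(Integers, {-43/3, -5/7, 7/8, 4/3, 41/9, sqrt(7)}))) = Union(ProductSet({-13/2, -3/4, 4*pi}, Interval(-43/3, 7/8)), ProductSet(Integers, {-43/3, -5/7, 7/8, 4/3, 41/9, sqrt(7)}))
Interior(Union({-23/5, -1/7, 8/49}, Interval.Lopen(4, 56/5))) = Interval.open(4, 56/5)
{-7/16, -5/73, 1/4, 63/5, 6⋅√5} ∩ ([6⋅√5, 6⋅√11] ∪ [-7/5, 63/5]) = {-7/16, -5/73, 1/4, 63/5, 6⋅√5}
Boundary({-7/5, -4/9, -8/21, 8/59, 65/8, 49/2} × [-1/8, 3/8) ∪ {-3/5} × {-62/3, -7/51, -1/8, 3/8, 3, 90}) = ({-3/5} × {-62/3, -7/51, -1/8, 3/8, 3, 90}) ∪ ({-7/5, -4/9, -8/21, 8/59, 65/8, 49/2} × [-1/8, 3/8])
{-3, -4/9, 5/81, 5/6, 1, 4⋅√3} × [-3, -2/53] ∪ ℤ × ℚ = (ℤ × ℚ) ∪ ({-3, -4/9, 5/81, 5/6, 1, 4⋅√3} × [-3, -2/53])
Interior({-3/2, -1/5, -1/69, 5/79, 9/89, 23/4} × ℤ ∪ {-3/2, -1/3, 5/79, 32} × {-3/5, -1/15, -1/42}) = ∅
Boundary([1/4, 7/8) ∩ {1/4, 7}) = {1/4}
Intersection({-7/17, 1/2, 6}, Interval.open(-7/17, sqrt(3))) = {1/2}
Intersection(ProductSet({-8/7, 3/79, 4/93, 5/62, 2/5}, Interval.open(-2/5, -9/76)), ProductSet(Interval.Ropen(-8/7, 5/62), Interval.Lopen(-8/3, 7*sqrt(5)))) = ProductSet({-8/7, 3/79, 4/93}, Interval.open(-2/5, -9/76))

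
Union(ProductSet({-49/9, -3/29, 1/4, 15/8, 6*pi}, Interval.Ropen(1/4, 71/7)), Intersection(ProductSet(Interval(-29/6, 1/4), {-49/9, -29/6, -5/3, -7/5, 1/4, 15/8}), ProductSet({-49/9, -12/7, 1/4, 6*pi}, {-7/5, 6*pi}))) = Union(ProductSet({-12/7, 1/4}, {-7/5}), ProductSet({-49/9, -3/29, 1/4, 15/8, 6*pi}, Interval.Ropen(1/4, 71/7)))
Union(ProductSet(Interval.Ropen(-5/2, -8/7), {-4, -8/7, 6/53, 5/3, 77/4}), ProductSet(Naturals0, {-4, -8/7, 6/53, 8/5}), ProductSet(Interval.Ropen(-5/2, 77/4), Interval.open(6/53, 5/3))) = Union(ProductSet(Interval.Ropen(-5/2, -8/7), {-4, -8/7, 6/53, 5/3, 77/4}), ProductSet(Interval.Ropen(-5/2, 77/4), Interval.open(6/53, 5/3)), ProductSet(Naturals0, {-4, -8/7, 6/53, 8/5}))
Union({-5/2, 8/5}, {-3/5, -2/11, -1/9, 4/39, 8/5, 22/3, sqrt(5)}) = {-5/2, -3/5, -2/11, -1/9, 4/39, 8/5, 22/3, sqrt(5)}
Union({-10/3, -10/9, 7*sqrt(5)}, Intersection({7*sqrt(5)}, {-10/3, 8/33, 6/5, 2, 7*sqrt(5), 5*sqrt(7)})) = {-10/3, -10/9, 7*sqrt(5)}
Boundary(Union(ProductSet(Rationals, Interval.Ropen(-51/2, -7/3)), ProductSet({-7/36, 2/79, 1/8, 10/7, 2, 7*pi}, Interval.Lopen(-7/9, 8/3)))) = Union(ProductSet({-7/36, 2/79, 1/8, 10/7, 2, 7*pi}, Interval(-7/9, 8/3)), ProductSet(Reals, Interval(-51/2, -7/3)))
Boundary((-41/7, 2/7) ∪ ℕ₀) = {-41/7, 2/7} ∪ (ℕ₀ \ (-41/7, 2/7))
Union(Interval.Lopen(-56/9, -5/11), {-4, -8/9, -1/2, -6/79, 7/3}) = Union({-6/79, 7/3}, Interval.Lopen(-56/9, -5/11))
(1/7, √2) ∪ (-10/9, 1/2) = (-10/9, √2)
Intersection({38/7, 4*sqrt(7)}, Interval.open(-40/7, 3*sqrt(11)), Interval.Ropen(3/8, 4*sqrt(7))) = {38/7}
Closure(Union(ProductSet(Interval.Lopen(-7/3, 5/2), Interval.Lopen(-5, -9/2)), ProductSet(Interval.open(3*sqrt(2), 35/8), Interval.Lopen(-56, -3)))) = Union(ProductSet({-7/3, 5/2}, Interval(-5, -9/2)), ProductSet({35/8, 3*sqrt(2)}, Interval(-56, -3)), ProductSet(Interval(-7/3, 5/2), {-5, -9/2}), ProductSet(Interval.Lopen(-7/3, 5/2), Interval.Lopen(-5, -9/2)), ProductSet(Interval(3*sqrt(2), 35/8), {-56, -3}), ProductSet(Interval.open(3*sqrt(2), 35/8), Interval.Lopen(-56, -3)))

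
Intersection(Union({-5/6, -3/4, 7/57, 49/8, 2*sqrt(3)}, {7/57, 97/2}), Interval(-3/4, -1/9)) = {-3/4}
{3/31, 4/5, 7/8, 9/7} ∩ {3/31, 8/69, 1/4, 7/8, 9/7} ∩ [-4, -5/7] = ∅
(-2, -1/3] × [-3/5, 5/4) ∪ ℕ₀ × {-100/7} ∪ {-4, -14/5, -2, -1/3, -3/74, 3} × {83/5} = (ℕ₀ × {-100/7}) ∪ ({-4, -14/5, -2, -1/3, -3/74, 3} × {83/5}) ∪ ((-2, -1/3] × [-3/5, 5/4))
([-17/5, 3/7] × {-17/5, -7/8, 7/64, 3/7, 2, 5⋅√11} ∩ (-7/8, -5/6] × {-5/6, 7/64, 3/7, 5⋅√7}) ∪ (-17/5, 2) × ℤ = ((-17/5, 2) × ℤ) ∪ ((-7/8, -5/6] × {7/64, 3/7})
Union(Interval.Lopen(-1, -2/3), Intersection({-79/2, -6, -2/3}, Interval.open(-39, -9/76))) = Union({-6}, Interval.Lopen(-1, -2/3))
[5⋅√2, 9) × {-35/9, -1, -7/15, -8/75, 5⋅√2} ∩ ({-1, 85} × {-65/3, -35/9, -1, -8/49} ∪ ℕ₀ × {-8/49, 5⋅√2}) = {8} × {5⋅√2}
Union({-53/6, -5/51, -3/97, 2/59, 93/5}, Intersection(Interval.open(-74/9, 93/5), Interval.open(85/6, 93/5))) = Union({-53/6, -5/51, -3/97, 2/59}, Interval.Lopen(85/6, 93/5))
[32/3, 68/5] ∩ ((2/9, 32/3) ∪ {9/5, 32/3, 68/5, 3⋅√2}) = {32/3, 68/5}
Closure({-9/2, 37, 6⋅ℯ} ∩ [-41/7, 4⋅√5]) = {-9/2}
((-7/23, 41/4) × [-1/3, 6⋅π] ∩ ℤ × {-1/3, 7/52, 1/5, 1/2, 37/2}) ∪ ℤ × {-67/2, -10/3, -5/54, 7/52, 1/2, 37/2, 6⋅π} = ({0, 1, …, 10} × {-1/3, 7/52, 1/5, 1/2, 37/2}) ∪ (ℤ × {-67/2, -10/3, -5/54, 7/52, 1/2, 37/2, 6⋅π})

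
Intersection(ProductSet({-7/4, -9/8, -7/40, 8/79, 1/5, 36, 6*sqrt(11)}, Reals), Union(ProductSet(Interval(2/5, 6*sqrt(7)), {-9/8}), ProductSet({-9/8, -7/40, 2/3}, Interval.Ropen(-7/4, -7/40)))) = ProductSet({-9/8, -7/40}, Interval.Ropen(-7/4, -7/40))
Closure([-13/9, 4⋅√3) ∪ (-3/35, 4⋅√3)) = [-13/9, 4⋅√3]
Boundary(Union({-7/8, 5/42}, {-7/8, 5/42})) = {-7/8, 5/42}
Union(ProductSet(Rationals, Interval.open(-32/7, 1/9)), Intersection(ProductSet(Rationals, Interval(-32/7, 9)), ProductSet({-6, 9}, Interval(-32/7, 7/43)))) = Union(ProductSet({-6, 9}, Interval(-32/7, 7/43)), ProductSet(Rationals, Interval.open(-32/7, 1/9)))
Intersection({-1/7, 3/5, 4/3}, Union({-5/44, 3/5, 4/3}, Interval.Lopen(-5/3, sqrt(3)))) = {-1/7, 3/5, 4/3}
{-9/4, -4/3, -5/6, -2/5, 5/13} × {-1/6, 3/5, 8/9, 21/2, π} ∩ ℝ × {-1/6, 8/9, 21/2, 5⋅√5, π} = {-9/4, -4/3, -5/6, -2/5, 5/13} × {-1/6, 8/9, 21/2, π}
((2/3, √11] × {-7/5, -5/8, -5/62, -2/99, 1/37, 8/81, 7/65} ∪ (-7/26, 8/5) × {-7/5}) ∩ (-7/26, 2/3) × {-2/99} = ∅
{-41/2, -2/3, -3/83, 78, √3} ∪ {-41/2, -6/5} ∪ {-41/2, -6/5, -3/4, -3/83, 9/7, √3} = {-41/2, -6/5, -3/4, -2/3, -3/83, 9/7, 78, √3}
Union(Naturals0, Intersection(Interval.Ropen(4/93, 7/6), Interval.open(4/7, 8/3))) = Union(Interval.open(4/7, 7/6), Naturals0)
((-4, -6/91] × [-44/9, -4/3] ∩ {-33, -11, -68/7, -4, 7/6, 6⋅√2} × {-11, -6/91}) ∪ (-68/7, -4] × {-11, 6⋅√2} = (-68/7, -4] × {-11, 6⋅√2}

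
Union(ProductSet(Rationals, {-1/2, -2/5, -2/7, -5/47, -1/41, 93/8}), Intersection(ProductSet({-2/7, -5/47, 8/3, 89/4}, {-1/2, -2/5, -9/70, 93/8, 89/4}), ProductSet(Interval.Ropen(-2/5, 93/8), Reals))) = Union(ProductSet({-2/7, -5/47, 8/3}, {-1/2, -2/5, -9/70, 93/8, 89/4}), ProductSet(Rationals, {-1/2, -2/5, -2/7, -5/47, -1/41, 93/8}))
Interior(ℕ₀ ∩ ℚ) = ∅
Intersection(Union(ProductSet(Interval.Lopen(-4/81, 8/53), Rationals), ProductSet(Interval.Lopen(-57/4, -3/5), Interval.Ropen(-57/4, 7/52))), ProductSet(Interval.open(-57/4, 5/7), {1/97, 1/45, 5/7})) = Union(ProductSet(Interval.Lopen(-57/4, -3/5), {1/97, 1/45}), ProductSet(Interval.Lopen(-4/81, 8/53), {1/97, 1/45, 5/7}))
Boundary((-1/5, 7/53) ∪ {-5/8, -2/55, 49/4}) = {-5/8, -1/5, 7/53, 49/4}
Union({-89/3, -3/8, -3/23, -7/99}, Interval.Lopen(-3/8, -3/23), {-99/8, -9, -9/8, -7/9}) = Union({-89/3, -99/8, -9, -9/8, -7/9, -7/99}, Interval(-3/8, -3/23))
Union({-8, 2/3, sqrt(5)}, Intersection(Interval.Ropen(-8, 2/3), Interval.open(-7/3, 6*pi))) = Union({-8, sqrt(5)}, Interval.Lopen(-7/3, 2/3))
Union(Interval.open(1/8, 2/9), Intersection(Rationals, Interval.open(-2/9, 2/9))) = Union(Intersection(Interval.open(-2/9, 2/9), Rationals), Interval.Ropen(1/8, 2/9))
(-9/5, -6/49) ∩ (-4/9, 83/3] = (-4/9, -6/49)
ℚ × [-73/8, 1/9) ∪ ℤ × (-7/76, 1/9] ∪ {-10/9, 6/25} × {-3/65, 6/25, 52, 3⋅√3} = (ℤ × (-7/76, 1/9]) ∪ (ℚ × [-73/8, 1/9)) ∪ ({-10/9, 6/25} × {-3/65, 6/25, 52, 3⋅√3})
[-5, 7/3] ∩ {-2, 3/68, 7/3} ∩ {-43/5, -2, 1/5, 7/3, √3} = {-2, 7/3}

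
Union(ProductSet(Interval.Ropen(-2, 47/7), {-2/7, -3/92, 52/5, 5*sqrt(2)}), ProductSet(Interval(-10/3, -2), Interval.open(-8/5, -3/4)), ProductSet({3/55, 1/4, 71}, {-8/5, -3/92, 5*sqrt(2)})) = Union(ProductSet({3/55, 1/4, 71}, {-8/5, -3/92, 5*sqrt(2)}), ProductSet(Interval(-10/3, -2), Interval.open(-8/5, -3/4)), ProductSet(Interval.Ropen(-2, 47/7), {-2/7, -3/92, 52/5, 5*sqrt(2)}))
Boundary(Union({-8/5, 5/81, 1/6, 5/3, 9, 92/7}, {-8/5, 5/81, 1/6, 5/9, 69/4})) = {-8/5, 5/81, 1/6, 5/9, 5/3, 9, 92/7, 69/4}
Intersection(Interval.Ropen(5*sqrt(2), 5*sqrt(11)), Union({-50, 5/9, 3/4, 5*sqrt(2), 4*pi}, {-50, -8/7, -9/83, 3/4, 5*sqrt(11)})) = {5*sqrt(2), 4*pi}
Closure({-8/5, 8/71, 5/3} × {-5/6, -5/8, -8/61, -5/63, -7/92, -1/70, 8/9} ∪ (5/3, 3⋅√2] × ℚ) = ([5/3, 3⋅√2] × ℝ) ∪ ({-8/5, 8/71, 5/3} × {-5/6, -5/8, -8/61, -5/63, -7/92, -1/70, 8/9})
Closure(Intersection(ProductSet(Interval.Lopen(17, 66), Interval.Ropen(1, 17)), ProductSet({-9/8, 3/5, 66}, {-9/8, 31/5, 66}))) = ProductSet({66}, {31/5})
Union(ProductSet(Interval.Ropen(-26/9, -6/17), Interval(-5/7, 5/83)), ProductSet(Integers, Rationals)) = Union(ProductSet(Integers, Rationals), ProductSet(Interval.Ropen(-26/9, -6/17), Interval(-5/7, 5/83)))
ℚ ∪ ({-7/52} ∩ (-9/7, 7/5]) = ℚ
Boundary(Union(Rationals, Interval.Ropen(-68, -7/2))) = Union(Interval(-oo, -68), Interval(-7/2, oo))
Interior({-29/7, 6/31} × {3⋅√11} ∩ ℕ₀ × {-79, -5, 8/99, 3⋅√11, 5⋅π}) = ∅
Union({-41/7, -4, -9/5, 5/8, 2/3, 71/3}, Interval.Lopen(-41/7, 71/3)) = Interval(-41/7, 71/3)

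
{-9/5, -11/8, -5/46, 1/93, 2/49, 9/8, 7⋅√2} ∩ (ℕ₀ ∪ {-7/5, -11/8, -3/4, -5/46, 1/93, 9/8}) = {-11/8, -5/46, 1/93, 9/8}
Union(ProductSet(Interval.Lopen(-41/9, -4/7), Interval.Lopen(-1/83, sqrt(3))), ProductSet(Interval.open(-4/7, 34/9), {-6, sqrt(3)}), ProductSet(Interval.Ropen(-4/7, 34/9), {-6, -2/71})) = Union(ProductSet(Interval.Lopen(-41/9, -4/7), Interval.Lopen(-1/83, sqrt(3))), ProductSet(Interval.Ropen(-4/7, 34/9), {-6, -2/71}), ProductSet(Interval.open(-4/7, 34/9), {-6, sqrt(3)}))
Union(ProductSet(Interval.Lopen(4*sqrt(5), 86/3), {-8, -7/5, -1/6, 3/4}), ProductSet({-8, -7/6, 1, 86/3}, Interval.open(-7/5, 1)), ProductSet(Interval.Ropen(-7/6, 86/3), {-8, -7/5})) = Union(ProductSet({-8, -7/6, 1, 86/3}, Interval.open(-7/5, 1)), ProductSet(Interval.Ropen(-7/6, 86/3), {-8, -7/5}), ProductSet(Interval.Lopen(4*sqrt(5), 86/3), {-8, -7/5, -1/6, 3/4}))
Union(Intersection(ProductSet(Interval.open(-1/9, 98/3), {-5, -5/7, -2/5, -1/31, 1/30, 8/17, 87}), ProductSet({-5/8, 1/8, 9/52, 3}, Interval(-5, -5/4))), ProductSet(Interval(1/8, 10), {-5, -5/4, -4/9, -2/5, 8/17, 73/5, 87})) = ProductSet(Interval(1/8, 10), {-5, -5/4, -4/9, -2/5, 8/17, 73/5, 87})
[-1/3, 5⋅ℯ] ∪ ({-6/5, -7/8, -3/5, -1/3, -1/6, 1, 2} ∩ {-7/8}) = {-7/8} ∪ [-1/3, 5⋅ℯ]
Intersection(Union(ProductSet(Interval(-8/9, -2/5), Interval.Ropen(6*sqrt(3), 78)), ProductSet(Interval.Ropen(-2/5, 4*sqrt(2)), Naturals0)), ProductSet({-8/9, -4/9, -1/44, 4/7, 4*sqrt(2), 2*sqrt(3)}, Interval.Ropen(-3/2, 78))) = Union(ProductSet({-8/9, -4/9}, Interval.Ropen(6*sqrt(3), 78)), ProductSet({-1/44, 4/7, 2*sqrt(3)}, Range(0, 78, 1)))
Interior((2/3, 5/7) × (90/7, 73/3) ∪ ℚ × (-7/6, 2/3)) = (2/3, 5/7) × (90/7, 73/3)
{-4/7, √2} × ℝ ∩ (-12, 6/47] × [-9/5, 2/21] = {-4/7} × [-9/5, 2/21]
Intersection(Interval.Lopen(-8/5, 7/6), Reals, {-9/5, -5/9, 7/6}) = {-5/9, 7/6}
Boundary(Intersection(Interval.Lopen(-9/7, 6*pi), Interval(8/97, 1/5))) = {8/97, 1/5}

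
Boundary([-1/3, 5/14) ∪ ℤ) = {-1/3, 5/14} ∪ (ℤ \ (-1/3, 5/14))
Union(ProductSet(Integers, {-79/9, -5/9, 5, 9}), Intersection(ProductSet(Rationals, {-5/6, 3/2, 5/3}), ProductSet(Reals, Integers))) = ProductSet(Integers, {-79/9, -5/9, 5, 9})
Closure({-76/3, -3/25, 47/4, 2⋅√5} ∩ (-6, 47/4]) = {-3/25, 47/4, 2⋅√5}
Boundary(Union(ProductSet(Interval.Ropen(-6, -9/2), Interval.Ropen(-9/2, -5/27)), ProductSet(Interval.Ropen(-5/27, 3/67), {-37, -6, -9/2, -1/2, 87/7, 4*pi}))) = Union(ProductSet({-6, -9/2}, Interval(-9/2, -5/27)), ProductSet(Interval(-6, -9/2), {-9/2, -5/27}), ProductSet(Interval(-5/27, 3/67), {-37, -6, -9/2, -1/2, 87/7, 4*pi}))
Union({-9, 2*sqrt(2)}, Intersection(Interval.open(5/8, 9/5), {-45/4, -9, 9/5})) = {-9, 2*sqrt(2)}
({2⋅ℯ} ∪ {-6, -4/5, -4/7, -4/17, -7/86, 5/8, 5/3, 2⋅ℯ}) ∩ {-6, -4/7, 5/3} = {-6, -4/7, 5/3}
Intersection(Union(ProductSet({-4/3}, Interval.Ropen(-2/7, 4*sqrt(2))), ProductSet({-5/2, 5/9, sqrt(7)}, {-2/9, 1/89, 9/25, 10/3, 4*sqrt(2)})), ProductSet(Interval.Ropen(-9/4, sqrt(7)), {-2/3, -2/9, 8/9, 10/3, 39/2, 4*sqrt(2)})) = Union(ProductSet({-4/3}, {-2/9, 8/9, 10/3}), ProductSet({5/9}, {-2/9, 10/3, 4*sqrt(2)}))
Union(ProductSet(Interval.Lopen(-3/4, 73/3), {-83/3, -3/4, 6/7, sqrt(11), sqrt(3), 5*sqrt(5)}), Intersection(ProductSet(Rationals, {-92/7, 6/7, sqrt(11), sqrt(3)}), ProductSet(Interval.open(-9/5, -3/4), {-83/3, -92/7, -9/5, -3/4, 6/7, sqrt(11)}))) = Union(ProductSet(Intersection(Interval.open(-9/5, -3/4), Rationals), {-92/7, 6/7, sqrt(11)}), ProductSet(Interval.Lopen(-3/4, 73/3), {-83/3, -3/4, 6/7, sqrt(11), sqrt(3), 5*sqrt(5)}))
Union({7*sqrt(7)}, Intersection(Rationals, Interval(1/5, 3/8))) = Union({7*sqrt(7)}, Intersection(Interval(1/5, 3/8), Rationals))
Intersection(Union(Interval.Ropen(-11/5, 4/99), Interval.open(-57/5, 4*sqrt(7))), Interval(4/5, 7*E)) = Interval.Ropen(4/5, 4*sqrt(7))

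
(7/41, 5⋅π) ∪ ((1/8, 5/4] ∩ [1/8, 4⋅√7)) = (1/8, 5⋅π)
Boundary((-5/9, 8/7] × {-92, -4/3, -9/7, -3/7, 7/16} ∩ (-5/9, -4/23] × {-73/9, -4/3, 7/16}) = [-5/9, -4/23] × {-4/3, 7/16}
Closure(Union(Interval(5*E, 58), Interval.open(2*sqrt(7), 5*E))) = Interval(2*sqrt(7), 58)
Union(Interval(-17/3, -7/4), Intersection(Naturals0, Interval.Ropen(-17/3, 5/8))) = Union(Interval(-17/3, -7/4), Range(0, 1, 1))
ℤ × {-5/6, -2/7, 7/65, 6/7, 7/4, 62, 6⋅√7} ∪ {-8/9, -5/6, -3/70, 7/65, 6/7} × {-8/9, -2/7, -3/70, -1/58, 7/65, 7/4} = ({-8/9, -5/6, -3/70, 7/65, 6/7} × {-8/9, -2/7, -3/70, -1/58, 7/65, 7/4}) ∪ (ℤ × {-5/6, -2/7, 7/65, 6/7, 7/4, 62, 6⋅√7})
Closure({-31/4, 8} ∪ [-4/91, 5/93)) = {-31/4, 8} ∪ [-4/91, 5/93]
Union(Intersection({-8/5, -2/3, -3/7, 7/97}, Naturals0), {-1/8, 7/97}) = {-1/8, 7/97}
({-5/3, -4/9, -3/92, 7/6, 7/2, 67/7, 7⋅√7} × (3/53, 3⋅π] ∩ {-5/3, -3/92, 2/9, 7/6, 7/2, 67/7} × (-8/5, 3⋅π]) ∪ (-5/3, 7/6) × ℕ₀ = ((-5/3, 7/6) × ℕ₀) ∪ ({-5/3, -3/92, 7/6, 7/2, 67/7} × (3/53, 3⋅π])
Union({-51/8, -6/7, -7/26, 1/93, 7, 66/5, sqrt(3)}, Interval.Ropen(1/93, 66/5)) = Union({-51/8, -6/7, -7/26}, Interval(1/93, 66/5))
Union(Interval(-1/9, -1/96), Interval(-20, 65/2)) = Interval(-20, 65/2)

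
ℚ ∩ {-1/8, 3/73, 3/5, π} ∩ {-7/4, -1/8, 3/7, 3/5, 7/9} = {-1/8, 3/5}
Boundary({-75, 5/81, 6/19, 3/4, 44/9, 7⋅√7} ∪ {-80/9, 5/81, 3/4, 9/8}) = {-75, -80/9, 5/81, 6/19, 3/4, 9/8, 44/9, 7⋅√7}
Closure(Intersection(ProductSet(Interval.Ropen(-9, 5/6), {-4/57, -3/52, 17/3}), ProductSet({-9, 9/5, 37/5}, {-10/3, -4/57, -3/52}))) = ProductSet({-9}, {-4/57, -3/52})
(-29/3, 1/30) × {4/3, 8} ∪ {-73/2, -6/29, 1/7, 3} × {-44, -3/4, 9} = ((-29/3, 1/30) × {4/3, 8}) ∪ ({-73/2, -6/29, 1/7, 3} × {-44, -3/4, 9})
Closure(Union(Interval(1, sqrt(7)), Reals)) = Interval(-oo, oo)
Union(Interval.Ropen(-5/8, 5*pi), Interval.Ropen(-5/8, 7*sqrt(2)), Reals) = Interval(-oo, oo)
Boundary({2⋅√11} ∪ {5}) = {5, 2⋅√11}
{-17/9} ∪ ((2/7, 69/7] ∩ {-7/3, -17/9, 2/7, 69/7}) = {-17/9, 69/7}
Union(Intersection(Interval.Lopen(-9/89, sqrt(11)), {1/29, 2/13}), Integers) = Union({1/29, 2/13}, Integers)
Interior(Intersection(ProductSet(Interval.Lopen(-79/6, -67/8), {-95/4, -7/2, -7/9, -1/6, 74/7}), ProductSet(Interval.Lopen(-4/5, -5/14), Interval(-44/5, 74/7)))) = EmptySet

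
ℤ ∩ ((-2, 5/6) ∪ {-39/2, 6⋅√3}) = {-1, 0}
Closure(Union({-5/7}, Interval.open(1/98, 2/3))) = Union({-5/7}, Interval(1/98, 2/3))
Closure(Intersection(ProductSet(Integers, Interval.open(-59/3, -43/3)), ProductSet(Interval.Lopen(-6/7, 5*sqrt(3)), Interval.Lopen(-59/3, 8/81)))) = ProductSet(Range(0, 9, 1), Interval(-59/3, -43/3))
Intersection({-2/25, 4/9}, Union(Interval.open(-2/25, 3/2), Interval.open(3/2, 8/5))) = {4/9}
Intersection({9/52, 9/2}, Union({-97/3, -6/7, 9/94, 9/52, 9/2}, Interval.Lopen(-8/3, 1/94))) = {9/52, 9/2}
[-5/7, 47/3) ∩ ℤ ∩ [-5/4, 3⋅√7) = {0, 1, …, 7}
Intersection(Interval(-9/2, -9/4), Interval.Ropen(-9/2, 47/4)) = Interval(-9/2, -9/4)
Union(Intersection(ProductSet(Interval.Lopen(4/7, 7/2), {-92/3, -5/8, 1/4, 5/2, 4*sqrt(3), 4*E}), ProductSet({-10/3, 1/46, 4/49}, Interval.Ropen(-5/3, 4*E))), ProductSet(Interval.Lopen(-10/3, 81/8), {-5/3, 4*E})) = ProductSet(Interval.Lopen(-10/3, 81/8), {-5/3, 4*E})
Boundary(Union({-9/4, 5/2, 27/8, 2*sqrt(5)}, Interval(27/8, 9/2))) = {-9/4, 5/2, 27/8, 9/2}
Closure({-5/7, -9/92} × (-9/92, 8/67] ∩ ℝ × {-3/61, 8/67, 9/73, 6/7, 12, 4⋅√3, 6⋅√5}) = {-5/7, -9/92} × {-3/61, 8/67}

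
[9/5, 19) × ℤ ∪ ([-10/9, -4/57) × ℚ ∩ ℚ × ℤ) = ([9/5, 19) ∪ (ℚ ∩ [-10/9, -4/57))) × ℤ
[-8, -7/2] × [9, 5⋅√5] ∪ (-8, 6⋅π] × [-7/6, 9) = ((-8, 6⋅π] × [-7/6, 9)) ∪ ([-8, -7/2] × [9, 5⋅√5])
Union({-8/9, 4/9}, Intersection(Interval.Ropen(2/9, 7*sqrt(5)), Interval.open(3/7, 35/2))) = Union({-8/9}, Interval.open(3/7, 7*sqrt(5)))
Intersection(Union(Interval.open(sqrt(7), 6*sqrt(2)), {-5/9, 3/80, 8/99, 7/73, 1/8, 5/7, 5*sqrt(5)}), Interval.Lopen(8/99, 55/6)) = Union({7/73, 1/8, 5/7}, Interval.open(sqrt(7), 6*sqrt(2)))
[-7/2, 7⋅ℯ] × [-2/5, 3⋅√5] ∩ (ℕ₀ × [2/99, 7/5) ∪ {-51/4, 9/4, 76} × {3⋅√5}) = ({9/4} × {3⋅√5}) ∪ ({0, 1, …, 19} × [2/99, 7/5))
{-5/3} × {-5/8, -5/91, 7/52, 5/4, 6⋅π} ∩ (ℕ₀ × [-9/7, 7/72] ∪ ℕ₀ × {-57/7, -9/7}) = ∅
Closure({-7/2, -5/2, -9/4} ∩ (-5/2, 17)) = {-9/4}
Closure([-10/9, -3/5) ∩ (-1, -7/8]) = [-1, -7/8]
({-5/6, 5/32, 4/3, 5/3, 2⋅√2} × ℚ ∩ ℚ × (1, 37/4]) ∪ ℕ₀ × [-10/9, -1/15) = (ℕ₀ × [-10/9, -1/15)) ∪ ({-5/6, 5/32, 4/3, 5/3} × (ℚ ∩ (1, 37/4]))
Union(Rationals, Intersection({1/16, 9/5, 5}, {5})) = Rationals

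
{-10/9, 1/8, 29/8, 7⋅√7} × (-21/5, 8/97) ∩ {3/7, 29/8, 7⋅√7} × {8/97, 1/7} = ∅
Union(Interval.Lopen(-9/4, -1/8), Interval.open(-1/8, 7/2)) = Interval.open(-9/4, 7/2)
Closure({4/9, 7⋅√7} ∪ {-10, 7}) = {-10, 4/9, 7, 7⋅√7}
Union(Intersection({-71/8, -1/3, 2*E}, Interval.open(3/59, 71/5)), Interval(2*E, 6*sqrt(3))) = Interval(2*E, 6*sqrt(3))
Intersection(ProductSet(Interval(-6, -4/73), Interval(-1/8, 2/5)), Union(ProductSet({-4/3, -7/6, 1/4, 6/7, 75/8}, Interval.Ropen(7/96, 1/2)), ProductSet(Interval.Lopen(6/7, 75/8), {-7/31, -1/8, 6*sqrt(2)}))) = ProductSet({-4/3, -7/6}, Interval(7/96, 2/5))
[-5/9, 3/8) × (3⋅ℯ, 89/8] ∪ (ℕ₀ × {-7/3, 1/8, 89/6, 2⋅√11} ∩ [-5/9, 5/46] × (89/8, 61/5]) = [-5/9, 3/8) × (3⋅ℯ, 89/8]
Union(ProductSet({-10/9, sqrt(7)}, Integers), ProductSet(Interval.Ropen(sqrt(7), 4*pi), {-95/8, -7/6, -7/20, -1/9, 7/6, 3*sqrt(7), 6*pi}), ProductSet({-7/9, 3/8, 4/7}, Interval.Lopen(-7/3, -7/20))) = Union(ProductSet({-10/9, sqrt(7)}, Integers), ProductSet({-7/9, 3/8, 4/7}, Interval.Lopen(-7/3, -7/20)), ProductSet(Interval.Ropen(sqrt(7), 4*pi), {-95/8, -7/6, -7/20, -1/9, 7/6, 3*sqrt(7), 6*pi}))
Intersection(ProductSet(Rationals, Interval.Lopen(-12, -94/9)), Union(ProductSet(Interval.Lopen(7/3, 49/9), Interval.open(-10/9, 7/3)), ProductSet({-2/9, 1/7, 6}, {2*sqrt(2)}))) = EmptySet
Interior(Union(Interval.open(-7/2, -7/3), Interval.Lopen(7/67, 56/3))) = Union(Interval.open(-7/2, -7/3), Interval.open(7/67, 56/3))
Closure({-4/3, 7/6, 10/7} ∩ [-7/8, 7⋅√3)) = {7/6, 10/7}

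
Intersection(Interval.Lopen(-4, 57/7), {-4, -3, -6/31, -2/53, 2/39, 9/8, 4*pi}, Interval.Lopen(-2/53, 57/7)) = {2/39, 9/8}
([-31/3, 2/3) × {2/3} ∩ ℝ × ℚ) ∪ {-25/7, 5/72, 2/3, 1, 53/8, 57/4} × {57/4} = ([-31/3, 2/3) × {2/3}) ∪ ({-25/7, 5/72, 2/3, 1, 53/8, 57/4} × {57/4})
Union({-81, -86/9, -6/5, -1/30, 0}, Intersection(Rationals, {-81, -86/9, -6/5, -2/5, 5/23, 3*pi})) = {-81, -86/9, -6/5, -2/5, -1/30, 0, 5/23}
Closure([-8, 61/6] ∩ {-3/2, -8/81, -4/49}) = {-3/2, -8/81, -4/49}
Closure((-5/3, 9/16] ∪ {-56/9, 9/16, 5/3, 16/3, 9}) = {-56/9, 5/3, 16/3, 9} ∪ [-5/3, 9/16]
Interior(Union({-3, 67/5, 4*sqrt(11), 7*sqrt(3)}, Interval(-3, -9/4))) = Interval.open(-3, -9/4)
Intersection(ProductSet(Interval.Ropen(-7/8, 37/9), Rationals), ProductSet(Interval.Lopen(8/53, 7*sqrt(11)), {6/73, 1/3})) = ProductSet(Interval.open(8/53, 37/9), {6/73, 1/3})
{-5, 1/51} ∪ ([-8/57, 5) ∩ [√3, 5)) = {-5, 1/51} ∪ [√3, 5)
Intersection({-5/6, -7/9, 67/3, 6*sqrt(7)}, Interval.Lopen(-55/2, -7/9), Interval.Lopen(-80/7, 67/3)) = {-5/6, -7/9}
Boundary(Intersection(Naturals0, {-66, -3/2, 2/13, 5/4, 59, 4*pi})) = {59}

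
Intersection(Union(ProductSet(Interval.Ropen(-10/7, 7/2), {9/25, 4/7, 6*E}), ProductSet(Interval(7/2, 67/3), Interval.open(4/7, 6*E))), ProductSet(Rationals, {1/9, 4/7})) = ProductSet(Intersection(Interval.Ropen(-10/7, 7/2), Rationals), {4/7})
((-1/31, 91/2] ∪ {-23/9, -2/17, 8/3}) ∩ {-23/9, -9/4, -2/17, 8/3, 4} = {-23/9, -2/17, 8/3, 4}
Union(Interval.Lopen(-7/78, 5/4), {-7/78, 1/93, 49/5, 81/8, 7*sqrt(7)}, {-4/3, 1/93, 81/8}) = Union({-4/3, 49/5, 81/8, 7*sqrt(7)}, Interval(-7/78, 5/4))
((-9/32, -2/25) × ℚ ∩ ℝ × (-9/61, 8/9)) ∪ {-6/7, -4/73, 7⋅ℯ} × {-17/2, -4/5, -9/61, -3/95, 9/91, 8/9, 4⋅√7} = ((-9/32, -2/25) × (ℚ ∩ (-9/61, 8/9))) ∪ ({-6/7, -4/73, 7⋅ℯ} × {-17/2, -4/5, -9/61, -3/95, 9/91, 8/9, 4⋅√7})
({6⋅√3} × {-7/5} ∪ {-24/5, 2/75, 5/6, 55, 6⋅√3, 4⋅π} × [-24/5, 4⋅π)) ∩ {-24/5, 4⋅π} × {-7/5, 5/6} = {-24/5, 4⋅π} × {-7/5, 5/6}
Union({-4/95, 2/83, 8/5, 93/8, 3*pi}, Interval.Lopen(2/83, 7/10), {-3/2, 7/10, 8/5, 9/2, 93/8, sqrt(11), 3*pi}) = Union({-3/2, -4/95, 8/5, 9/2, 93/8, sqrt(11), 3*pi}, Interval(2/83, 7/10))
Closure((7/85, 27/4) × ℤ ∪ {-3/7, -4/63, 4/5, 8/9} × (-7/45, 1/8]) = ([7/85, 27/4] × ℤ) ∪ ({-3/7, -4/63, 4/5, 8/9} × [-7/45, 1/8])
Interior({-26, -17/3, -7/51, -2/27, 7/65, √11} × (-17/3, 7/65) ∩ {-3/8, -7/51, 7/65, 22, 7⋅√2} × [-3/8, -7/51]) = ∅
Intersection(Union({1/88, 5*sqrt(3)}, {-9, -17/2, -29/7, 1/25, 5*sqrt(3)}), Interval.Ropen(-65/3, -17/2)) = {-9}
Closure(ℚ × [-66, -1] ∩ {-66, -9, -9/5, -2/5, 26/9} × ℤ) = {-66, -9, -9/5, -2/5, 26/9} × {-66, -65, …, -1}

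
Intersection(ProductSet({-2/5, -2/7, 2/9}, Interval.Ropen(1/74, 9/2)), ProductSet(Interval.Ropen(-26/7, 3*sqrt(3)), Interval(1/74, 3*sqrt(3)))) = ProductSet({-2/5, -2/7, 2/9}, Interval.Ropen(1/74, 9/2))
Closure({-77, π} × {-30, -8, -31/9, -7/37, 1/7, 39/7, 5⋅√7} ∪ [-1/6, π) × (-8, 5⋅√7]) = ({-1/6, π} × [-8, 5⋅√7]) ∪ ([-1/6, π] × {-8, 5⋅√7}) ∪ ([-1/6, π) × (-8, 5⋅√7]) ∪ ({-77, π} × {-30, -8, -31/9, -7/37, 1/7, 39/7, 5⋅√7})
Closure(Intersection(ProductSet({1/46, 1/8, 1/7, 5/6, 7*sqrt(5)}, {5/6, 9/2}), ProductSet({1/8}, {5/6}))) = ProductSet({1/8}, {5/6})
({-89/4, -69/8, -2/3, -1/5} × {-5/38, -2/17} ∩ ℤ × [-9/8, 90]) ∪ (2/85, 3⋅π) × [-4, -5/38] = (2/85, 3⋅π) × [-4, -5/38]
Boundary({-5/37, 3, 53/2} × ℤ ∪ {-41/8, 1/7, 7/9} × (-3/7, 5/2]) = ({-5/37, 3, 53/2} × ℤ) ∪ ({-41/8, 1/7, 7/9} × [-3/7, 5/2])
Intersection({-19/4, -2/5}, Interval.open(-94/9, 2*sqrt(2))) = {-19/4, -2/5}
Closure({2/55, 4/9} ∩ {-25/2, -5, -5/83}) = ∅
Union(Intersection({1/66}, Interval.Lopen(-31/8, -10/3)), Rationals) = Rationals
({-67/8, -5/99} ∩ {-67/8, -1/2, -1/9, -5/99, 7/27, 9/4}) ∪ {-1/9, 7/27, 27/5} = {-67/8, -1/9, -5/99, 7/27, 27/5}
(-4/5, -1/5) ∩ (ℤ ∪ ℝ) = (-4/5, -1/5)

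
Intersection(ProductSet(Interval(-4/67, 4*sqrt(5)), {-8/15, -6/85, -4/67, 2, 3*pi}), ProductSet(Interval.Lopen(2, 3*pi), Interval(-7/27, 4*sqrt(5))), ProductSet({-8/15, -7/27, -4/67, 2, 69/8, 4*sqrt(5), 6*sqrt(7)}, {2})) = ProductSet({69/8, 4*sqrt(5)}, {2})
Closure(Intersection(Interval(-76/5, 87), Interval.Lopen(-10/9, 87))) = Interval(-10/9, 87)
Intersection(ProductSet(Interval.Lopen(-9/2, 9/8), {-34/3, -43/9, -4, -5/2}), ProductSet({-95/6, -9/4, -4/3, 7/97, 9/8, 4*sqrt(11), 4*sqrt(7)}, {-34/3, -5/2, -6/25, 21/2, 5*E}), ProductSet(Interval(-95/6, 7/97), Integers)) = EmptySet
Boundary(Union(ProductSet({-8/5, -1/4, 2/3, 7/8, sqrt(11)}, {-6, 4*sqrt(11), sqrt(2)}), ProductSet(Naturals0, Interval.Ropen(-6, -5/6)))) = Union(ProductSet({-8/5, -1/4, 2/3, 7/8, sqrt(11)}, {-6, 4*sqrt(11), sqrt(2)}), ProductSet(Naturals0, Interval(-6, -5/6)))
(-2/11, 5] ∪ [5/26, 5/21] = (-2/11, 5]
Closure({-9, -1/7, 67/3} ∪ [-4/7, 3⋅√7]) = {-9, 67/3} ∪ [-4/7, 3⋅√7]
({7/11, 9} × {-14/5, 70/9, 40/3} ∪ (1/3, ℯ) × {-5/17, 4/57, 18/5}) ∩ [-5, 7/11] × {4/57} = (1/3, 7/11] × {4/57}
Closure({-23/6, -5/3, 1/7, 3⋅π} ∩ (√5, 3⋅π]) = {3⋅π}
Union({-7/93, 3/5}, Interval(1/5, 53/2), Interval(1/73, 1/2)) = Union({-7/93}, Interval(1/73, 53/2))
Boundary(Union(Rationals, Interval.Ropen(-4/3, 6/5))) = Union(Interval(-oo, -4/3), Interval(6/5, oo))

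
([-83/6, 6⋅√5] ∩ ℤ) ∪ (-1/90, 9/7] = {-13, -12, …, 13} ∪ (-1/90, 9/7]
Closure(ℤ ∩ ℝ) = ℤ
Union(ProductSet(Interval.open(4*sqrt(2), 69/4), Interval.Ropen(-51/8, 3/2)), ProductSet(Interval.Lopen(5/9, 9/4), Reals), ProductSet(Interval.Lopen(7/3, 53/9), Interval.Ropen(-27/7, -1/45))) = Union(ProductSet(Interval.Lopen(5/9, 9/4), Reals), ProductSet(Interval.Lopen(7/3, 53/9), Interval.Ropen(-27/7, -1/45)), ProductSet(Interval.open(4*sqrt(2), 69/4), Interval.Ropen(-51/8, 3/2)))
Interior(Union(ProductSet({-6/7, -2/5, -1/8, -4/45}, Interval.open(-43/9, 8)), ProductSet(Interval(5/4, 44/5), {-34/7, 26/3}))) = EmptySet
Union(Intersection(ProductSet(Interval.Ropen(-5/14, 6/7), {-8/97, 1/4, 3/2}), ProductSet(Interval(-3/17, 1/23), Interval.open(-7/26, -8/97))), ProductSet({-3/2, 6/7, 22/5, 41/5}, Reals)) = ProductSet({-3/2, 6/7, 22/5, 41/5}, Reals)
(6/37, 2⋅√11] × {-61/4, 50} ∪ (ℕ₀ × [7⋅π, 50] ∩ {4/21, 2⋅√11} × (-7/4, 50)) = (6/37, 2⋅√11] × {-61/4, 50}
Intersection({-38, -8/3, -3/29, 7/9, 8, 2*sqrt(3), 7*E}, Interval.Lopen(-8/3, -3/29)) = {-3/29}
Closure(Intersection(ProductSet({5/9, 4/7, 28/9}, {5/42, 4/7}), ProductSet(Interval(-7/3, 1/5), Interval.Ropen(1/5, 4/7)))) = EmptySet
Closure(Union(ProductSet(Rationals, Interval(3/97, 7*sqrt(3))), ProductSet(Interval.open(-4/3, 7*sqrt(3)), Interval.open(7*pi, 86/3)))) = Union(ProductSet({-4/3, 7*sqrt(3)}, Interval(7*pi, 86/3)), ProductSet(Interval(-4/3, 7*sqrt(3)), {86/3, 7*pi}), ProductSet(Interval.open(-4/3, 7*sqrt(3)), Interval.open(7*pi, 86/3)), ProductSet(Reals, Interval(3/97, 7*sqrt(3))))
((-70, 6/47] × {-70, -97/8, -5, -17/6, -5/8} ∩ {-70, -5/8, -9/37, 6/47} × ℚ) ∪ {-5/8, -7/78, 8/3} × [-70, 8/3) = ({-5/8, -7/78, 8/3} × [-70, 8/3)) ∪ ({-5/8, -9/37, 6/47} × {-70, -97/8, -5, -17/6, -5/8})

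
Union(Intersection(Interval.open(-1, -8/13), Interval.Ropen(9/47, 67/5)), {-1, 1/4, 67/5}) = {-1, 1/4, 67/5}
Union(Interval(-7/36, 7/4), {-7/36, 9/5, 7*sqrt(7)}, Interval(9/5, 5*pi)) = Union({7*sqrt(7)}, Interval(-7/36, 7/4), Interval(9/5, 5*pi))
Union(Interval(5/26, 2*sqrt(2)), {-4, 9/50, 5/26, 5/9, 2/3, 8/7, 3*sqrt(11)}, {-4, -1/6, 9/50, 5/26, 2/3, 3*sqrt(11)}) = Union({-4, -1/6, 9/50, 3*sqrt(11)}, Interval(5/26, 2*sqrt(2)))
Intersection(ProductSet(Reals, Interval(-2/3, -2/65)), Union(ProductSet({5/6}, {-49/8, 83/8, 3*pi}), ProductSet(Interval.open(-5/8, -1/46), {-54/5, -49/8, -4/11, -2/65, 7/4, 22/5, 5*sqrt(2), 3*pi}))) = ProductSet(Interval.open(-5/8, -1/46), {-4/11, -2/65})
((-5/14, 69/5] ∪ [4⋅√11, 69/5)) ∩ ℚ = ℚ ∩ (-5/14, 69/5]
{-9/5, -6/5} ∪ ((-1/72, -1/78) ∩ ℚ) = {-9/5, -6/5} ∪ (ℚ ∩ (-1/72, -1/78))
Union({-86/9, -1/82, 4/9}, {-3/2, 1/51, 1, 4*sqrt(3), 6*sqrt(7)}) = {-86/9, -3/2, -1/82, 1/51, 4/9, 1, 4*sqrt(3), 6*sqrt(7)}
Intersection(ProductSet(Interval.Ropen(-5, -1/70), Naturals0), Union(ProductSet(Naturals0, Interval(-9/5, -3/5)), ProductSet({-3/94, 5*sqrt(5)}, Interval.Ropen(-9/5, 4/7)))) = ProductSet({-3/94}, Range(0, 1, 1))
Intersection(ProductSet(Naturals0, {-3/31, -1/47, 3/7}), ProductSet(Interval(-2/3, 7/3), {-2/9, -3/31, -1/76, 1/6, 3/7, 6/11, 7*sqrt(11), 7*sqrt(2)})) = ProductSet(Range(0, 3, 1), {-3/31, 3/7})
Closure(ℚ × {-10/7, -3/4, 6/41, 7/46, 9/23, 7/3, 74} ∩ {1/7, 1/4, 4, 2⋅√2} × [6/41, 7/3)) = {1/7, 1/4, 4} × {6/41, 7/46, 9/23}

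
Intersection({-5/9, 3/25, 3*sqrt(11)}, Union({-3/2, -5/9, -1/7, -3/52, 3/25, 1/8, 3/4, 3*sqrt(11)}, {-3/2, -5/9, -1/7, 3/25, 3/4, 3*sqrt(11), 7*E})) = {-5/9, 3/25, 3*sqrt(11)}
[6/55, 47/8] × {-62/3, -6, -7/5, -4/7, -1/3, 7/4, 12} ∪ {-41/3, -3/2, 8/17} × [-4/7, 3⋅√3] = ({-41/3, -3/2, 8/17} × [-4/7, 3⋅√3]) ∪ ([6/55, 47/8] × {-62/3, -6, -7/5, -4/7, -1/3, 7/4, 12})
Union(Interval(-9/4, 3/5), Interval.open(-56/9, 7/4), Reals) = Interval(-oo, oo)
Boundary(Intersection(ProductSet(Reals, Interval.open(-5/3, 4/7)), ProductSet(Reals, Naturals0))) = ProductSet(Reals, Range(0, 1, 1))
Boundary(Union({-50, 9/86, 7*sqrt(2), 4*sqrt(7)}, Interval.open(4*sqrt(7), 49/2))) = {-50, 9/86, 49/2, 7*sqrt(2), 4*sqrt(7)}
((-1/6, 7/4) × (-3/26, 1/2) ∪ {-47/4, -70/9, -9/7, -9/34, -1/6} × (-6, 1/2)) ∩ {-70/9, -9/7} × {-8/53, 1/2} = {-70/9, -9/7} × {-8/53}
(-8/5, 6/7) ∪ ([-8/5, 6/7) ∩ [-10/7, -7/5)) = (-8/5, 6/7)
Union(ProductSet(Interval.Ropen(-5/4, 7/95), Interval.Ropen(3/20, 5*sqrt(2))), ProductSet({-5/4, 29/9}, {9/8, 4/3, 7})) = Union(ProductSet({-5/4, 29/9}, {9/8, 4/3, 7}), ProductSet(Interval.Ropen(-5/4, 7/95), Interval.Ropen(3/20, 5*sqrt(2))))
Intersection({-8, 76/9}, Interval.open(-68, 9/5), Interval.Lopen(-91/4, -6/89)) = {-8}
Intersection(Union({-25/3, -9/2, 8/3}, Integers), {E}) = EmptySet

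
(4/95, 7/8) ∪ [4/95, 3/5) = [4/95, 7/8)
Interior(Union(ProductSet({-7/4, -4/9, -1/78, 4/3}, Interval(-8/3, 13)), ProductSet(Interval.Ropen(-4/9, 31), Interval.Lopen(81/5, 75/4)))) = ProductSet(Interval.open(-4/9, 31), Interval.open(81/5, 75/4))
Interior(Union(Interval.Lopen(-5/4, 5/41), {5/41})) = Interval.open(-5/4, 5/41)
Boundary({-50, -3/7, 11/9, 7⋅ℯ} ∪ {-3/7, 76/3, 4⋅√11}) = {-50, -3/7, 11/9, 76/3, 4⋅√11, 7⋅ℯ}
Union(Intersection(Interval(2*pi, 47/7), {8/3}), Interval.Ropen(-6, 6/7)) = Interval.Ropen(-6, 6/7)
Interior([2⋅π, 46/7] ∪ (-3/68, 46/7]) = (-3/68, 46/7)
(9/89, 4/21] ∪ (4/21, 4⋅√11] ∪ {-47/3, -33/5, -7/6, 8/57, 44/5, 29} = {-47/3, -33/5, -7/6, 29} ∪ (9/89, 4⋅√11]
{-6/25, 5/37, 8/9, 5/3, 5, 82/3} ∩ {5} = {5}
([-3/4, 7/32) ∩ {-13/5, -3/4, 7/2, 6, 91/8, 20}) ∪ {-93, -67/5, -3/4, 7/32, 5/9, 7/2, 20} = {-93, -67/5, -3/4, 7/32, 5/9, 7/2, 20}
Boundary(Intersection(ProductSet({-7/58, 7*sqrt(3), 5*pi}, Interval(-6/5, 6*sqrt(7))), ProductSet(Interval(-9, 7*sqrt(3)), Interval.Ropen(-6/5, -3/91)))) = ProductSet({-7/58, 7*sqrt(3)}, Interval(-6/5, -3/91))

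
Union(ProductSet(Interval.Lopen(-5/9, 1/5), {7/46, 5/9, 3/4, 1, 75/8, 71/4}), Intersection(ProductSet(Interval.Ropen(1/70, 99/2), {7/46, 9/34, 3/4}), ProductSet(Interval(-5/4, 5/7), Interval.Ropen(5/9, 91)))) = Union(ProductSet(Interval.Lopen(-5/9, 1/5), {7/46, 5/9, 3/4, 1, 75/8, 71/4}), ProductSet(Interval(1/70, 5/7), {3/4}))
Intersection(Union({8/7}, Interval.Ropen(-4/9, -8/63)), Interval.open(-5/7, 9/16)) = Interval.Ropen(-4/9, -8/63)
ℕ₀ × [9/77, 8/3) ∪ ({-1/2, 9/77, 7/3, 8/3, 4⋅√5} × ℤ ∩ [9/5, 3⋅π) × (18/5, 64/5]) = (ℕ₀ × [9/77, 8/3)) ∪ ({7/3, 8/3, 4⋅√5} × {4, 5, …, 12})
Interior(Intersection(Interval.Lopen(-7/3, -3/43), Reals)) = Interval.open(-7/3, -3/43)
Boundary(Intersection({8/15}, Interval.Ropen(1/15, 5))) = {8/15}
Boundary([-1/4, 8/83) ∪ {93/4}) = {-1/4, 8/83, 93/4}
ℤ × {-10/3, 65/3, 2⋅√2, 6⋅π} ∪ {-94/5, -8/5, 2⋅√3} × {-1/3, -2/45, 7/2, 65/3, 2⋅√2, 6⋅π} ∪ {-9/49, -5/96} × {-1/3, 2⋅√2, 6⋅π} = (ℤ × {-10/3, 65/3, 2⋅√2, 6⋅π}) ∪ ({-9/49, -5/96} × {-1/3, 2⋅√2, 6⋅π}) ∪ ({-94/5, -8/5, 2⋅√3} × {-1/3, -2/45, 7/2, 65/3, 2⋅√2, 6⋅π})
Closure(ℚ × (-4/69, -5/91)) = ℝ × [-4/69, -5/91]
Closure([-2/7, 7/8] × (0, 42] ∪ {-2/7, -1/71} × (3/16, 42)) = [-2/7, 7/8] × [0, 42]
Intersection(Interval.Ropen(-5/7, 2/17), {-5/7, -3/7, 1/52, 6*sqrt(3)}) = {-5/7, -3/7, 1/52}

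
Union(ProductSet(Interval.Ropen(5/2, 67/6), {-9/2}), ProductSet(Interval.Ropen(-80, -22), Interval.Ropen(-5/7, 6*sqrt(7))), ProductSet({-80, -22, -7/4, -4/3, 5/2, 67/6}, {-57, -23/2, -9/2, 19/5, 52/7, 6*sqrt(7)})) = Union(ProductSet({-80, -22, -7/4, -4/3, 5/2, 67/6}, {-57, -23/2, -9/2, 19/5, 52/7, 6*sqrt(7)}), ProductSet(Interval.Ropen(-80, -22), Interval.Ropen(-5/7, 6*sqrt(7))), ProductSet(Interval.Ropen(5/2, 67/6), {-9/2}))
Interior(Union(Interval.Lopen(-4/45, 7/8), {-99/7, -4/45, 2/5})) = Interval.open(-4/45, 7/8)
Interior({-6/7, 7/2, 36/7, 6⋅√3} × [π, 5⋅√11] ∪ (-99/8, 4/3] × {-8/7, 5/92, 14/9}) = ∅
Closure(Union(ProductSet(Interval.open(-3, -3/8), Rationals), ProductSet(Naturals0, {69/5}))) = Union(ProductSet(Interval(-3, -3/8), Reals), ProductSet(Naturals0, {69/5}))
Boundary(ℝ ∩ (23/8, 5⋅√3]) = {23/8, 5⋅√3}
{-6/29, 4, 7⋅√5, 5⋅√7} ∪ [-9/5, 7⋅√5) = [-9/5, 7⋅√5]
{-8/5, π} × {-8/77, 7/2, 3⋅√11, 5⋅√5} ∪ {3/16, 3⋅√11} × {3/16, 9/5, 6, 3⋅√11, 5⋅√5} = ({-8/5, π} × {-8/77, 7/2, 3⋅√11, 5⋅√5}) ∪ ({3/16, 3⋅√11} × {3/16, 9/5, 6, 3⋅√11, 5⋅√5})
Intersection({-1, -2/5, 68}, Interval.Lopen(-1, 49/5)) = {-2/5}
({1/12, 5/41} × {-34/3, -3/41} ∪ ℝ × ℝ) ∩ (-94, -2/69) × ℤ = (-94, -2/69) × ℤ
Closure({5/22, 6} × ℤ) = {5/22, 6} × ℤ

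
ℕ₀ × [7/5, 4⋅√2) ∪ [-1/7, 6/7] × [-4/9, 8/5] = ([-1/7, 6/7] × [-4/9, 8/5]) ∪ (ℕ₀ × [7/5, 4⋅√2))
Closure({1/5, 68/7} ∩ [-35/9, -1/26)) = ∅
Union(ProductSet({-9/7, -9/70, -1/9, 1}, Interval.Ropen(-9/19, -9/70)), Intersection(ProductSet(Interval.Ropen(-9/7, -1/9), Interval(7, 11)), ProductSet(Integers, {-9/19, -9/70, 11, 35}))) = Union(ProductSet({-9/7, -9/70, -1/9, 1}, Interval.Ropen(-9/19, -9/70)), ProductSet(Range(-1, 0, 1), {11}))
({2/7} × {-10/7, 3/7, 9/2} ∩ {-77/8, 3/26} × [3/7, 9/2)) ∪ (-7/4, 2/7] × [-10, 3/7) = (-7/4, 2/7] × [-10, 3/7)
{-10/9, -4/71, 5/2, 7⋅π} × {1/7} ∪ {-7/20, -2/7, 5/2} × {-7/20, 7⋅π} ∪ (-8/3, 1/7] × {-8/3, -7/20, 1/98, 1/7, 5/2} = ({-7/20, -2/7, 5/2} × {-7/20, 7⋅π}) ∪ ({-10/9, -4/71, 5/2, 7⋅π} × {1/7}) ∪ ((-8/3, 1/7] × {-8/3, -7/20, 1/98, 1/7, 5/2})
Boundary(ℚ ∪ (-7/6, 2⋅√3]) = (-∞, -7/6] ∪ [2⋅√3, ∞)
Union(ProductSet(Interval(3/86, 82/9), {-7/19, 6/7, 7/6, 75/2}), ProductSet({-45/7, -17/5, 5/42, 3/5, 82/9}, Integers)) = Union(ProductSet({-45/7, -17/5, 5/42, 3/5, 82/9}, Integers), ProductSet(Interval(3/86, 82/9), {-7/19, 6/7, 7/6, 75/2}))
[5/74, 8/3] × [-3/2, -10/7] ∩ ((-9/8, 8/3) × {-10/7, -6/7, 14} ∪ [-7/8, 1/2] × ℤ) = [5/74, 8/3) × {-10/7}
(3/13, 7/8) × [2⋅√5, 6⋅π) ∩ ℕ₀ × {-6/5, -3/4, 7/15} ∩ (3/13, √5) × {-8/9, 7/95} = ∅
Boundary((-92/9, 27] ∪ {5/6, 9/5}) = {-92/9, 27}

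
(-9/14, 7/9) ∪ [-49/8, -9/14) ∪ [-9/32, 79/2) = [-49/8, -9/14) ∪ (-9/14, 79/2)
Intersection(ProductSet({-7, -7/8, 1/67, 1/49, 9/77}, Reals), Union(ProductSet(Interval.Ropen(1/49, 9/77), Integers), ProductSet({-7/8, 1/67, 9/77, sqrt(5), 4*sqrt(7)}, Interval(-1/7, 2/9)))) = Union(ProductSet({1/49}, Integers), ProductSet({-7/8, 1/67, 9/77}, Interval(-1/7, 2/9)))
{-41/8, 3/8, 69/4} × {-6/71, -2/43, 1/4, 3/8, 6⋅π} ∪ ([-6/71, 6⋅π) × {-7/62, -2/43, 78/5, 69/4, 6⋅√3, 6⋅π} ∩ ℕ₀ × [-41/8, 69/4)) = ({-41/8, 3/8, 69/4} × {-6/71, -2/43, 1/4, 3/8, 6⋅π}) ∪ ({0, 1, …, 18} × {-7/62, -2/43, 78/5, 6⋅√3})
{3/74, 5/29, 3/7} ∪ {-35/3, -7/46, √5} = {-35/3, -7/46, 3/74, 5/29, 3/7, √5}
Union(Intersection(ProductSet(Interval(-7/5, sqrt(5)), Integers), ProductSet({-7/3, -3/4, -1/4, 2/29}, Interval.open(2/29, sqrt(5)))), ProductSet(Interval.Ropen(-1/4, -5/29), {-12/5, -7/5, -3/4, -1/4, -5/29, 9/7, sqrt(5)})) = Union(ProductSet({-3/4, -1/4, 2/29}, Range(1, 3, 1)), ProductSet(Interval.Ropen(-1/4, -5/29), {-12/5, -7/5, -3/4, -1/4, -5/29, 9/7, sqrt(5)}))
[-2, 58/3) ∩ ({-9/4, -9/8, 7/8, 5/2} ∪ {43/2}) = {-9/8, 7/8, 5/2}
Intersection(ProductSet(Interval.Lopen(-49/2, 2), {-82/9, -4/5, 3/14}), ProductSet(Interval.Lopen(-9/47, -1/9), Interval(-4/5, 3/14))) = ProductSet(Interval.Lopen(-9/47, -1/9), {-4/5, 3/14})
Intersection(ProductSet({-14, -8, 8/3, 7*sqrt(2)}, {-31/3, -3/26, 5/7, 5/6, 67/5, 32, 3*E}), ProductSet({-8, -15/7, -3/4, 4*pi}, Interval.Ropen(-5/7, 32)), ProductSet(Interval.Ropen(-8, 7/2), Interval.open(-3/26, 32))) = ProductSet({-8}, {5/7, 5/6, 67/5, 3*E})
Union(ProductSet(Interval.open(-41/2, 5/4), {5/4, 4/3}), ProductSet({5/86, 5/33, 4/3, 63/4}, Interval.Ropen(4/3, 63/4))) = Union(ProductSet({5/86, 5/33, 4/3, 63/4}, Interval.Ropen(4/3, 63/4)), ProductSet(Interval.open(-41/2, 5/4), {5/4, 4/3}))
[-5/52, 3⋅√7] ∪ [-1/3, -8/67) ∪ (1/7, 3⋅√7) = [-1/3, -8/67) ∪ [-5/52, 3⋅√7]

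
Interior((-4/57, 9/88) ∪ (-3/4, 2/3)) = (-3/4, 2/3)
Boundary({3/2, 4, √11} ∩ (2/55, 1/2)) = ∅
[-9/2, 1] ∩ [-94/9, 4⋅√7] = [-9/2, 1]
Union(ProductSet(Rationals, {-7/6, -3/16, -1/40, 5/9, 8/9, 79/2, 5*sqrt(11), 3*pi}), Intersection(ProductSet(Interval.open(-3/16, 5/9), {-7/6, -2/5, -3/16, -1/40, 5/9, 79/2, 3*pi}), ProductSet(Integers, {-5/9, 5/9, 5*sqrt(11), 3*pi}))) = ProductSet(Rationals, {-7/6, -3/16, -1/40, 5/9, 8/9, 79/2, 5*sqrt(11), 3*pi})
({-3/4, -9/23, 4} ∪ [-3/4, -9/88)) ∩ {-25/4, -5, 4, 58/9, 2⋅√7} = {4}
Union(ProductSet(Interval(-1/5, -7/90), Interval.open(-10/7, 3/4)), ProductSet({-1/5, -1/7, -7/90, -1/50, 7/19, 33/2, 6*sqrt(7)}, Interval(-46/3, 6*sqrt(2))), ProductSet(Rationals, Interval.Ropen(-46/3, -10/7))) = Union(ProductSet({-1/5, -1/7, -7/90, -1/50, 7/19, 33/2, 6*sqrt(7)}, Interval(-46/3, 6*sqrt(2))), ProductSet(Interval(-1/5, -7/90), Interval.open(-10/7, 3/4)), ProductSet(Rationals, Interval.Ropen(-46/3, -10/7)))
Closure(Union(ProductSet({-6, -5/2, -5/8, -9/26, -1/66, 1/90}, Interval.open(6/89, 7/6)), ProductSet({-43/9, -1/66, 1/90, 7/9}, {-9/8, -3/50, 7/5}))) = Union(ProductSet({-43/9, -1/66, 1/90, 7/9}, {-9/8, -3/50, 7/5}), ProductSet({-6, -5/2, -5/8, -9/26, -1/66, 1/90}, Interval(6/89, 7/6)))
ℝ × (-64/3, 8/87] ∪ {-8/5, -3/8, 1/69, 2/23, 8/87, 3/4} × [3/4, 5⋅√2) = (ℝ × (-64/3, 8/87]) ∪ ({-8/5, -3/8, 1/69, 2/23, 8/87, 3/4} × [3/4, 5⋅√2))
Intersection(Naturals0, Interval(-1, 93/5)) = Range(0, 19, 1)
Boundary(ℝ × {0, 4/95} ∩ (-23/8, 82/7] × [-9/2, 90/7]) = [-23/8, 82/7] × {0, 4/95}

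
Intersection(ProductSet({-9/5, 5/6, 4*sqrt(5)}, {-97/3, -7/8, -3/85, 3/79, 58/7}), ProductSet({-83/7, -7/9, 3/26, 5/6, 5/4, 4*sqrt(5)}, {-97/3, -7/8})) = ProductSet({5/6, 4*sqrt(5)}, {-97/3, -7/8})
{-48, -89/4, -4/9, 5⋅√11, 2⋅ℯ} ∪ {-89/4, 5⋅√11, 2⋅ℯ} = {-48, -89/4, -4/9, 5⋅√11, 2⋅ℯ}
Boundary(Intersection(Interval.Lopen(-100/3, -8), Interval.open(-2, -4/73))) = EmptySet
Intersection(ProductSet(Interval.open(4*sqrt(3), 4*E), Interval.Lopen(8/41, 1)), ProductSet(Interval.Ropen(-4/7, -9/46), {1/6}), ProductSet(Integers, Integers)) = EmptySet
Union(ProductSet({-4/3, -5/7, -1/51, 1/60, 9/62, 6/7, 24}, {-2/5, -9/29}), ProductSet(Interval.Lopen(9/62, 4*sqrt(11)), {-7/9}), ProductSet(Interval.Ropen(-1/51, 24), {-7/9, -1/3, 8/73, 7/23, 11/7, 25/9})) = Union(ProductSet({-4/3, -5/7, -1/51, 1/60, 9/62, 6/7, 24}, {-2/5, -9/29}), ProductSet(Interval.Ropen(-1/51, 24), {-7/9, -1/3, 8/73, 7/23, 11/7, 25/9}))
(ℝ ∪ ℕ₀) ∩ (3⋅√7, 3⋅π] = (3⋅√7, 3⋅π]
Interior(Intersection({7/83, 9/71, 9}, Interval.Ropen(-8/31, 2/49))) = EmptySet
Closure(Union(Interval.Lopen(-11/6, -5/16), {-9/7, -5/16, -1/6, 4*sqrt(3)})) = Union({-1/6, 4*sqrt(3)}, Interval(-11/6, -5/16))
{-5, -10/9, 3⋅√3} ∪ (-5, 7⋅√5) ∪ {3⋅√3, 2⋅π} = [-5, 7⋅√5)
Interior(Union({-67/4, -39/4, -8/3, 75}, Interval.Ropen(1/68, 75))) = Interval.open(1/68, 75)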